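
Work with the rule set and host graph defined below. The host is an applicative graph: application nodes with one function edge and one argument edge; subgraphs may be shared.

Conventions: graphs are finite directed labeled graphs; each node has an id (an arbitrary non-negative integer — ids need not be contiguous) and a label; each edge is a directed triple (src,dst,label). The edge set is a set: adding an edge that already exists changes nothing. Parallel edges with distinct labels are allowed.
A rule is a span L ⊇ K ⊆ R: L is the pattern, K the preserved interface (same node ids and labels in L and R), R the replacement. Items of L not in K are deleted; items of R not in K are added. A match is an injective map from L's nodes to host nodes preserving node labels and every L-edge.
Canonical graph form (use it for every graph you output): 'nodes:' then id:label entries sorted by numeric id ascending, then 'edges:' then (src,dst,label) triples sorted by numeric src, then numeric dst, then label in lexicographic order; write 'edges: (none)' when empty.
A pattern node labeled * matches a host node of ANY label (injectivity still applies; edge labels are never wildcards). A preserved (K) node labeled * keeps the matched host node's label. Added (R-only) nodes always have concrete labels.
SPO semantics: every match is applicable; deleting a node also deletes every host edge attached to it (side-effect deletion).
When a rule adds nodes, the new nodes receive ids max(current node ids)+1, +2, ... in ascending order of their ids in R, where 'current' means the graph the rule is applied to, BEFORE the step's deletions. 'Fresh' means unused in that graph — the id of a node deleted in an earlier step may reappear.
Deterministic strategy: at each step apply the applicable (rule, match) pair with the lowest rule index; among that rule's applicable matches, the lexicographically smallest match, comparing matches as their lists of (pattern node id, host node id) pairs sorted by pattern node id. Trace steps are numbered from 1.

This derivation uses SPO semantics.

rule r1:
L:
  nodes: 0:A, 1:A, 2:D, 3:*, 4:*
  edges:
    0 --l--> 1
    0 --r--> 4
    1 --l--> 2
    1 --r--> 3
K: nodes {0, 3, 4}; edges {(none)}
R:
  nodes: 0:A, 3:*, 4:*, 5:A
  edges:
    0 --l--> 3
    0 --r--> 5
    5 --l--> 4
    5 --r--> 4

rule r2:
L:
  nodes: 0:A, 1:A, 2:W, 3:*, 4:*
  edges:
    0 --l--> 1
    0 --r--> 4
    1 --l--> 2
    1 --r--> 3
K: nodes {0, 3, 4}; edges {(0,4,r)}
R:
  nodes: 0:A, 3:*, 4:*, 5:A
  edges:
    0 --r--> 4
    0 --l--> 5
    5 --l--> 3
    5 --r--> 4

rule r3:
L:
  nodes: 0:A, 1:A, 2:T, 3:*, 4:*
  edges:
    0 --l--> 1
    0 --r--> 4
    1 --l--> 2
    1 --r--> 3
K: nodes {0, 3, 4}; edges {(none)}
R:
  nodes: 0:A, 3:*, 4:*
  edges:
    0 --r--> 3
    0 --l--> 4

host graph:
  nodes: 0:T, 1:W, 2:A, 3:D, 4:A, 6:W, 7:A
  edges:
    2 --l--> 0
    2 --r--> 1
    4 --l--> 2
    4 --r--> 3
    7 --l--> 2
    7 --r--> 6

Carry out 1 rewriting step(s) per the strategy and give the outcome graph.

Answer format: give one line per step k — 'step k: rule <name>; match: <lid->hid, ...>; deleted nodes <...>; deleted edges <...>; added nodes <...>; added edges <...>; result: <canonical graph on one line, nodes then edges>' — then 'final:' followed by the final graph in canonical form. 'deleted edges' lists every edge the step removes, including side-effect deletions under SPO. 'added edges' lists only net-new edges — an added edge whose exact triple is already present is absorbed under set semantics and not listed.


step 1: rule r3; match: 0->4, 1->2, 2->0, 3->1, 4->3; deleted nodes 0, 2; deleted edges (2,0,l); (2,1,r); (4,2,l); (4,3,r); (7,2,l); added nodes (none); added edges (4,1,r); (4,3,l); result: nodes: 1:W, 3:D, 4:A, 6:W, 7:A edges: (4,1,r); (4,3,l); (7,6,r)
final:
nodes: 1:W, 3:D, 4:A, 6:W, 7:A
edges: (4,1,r); (4,3,l); (7,6,r)


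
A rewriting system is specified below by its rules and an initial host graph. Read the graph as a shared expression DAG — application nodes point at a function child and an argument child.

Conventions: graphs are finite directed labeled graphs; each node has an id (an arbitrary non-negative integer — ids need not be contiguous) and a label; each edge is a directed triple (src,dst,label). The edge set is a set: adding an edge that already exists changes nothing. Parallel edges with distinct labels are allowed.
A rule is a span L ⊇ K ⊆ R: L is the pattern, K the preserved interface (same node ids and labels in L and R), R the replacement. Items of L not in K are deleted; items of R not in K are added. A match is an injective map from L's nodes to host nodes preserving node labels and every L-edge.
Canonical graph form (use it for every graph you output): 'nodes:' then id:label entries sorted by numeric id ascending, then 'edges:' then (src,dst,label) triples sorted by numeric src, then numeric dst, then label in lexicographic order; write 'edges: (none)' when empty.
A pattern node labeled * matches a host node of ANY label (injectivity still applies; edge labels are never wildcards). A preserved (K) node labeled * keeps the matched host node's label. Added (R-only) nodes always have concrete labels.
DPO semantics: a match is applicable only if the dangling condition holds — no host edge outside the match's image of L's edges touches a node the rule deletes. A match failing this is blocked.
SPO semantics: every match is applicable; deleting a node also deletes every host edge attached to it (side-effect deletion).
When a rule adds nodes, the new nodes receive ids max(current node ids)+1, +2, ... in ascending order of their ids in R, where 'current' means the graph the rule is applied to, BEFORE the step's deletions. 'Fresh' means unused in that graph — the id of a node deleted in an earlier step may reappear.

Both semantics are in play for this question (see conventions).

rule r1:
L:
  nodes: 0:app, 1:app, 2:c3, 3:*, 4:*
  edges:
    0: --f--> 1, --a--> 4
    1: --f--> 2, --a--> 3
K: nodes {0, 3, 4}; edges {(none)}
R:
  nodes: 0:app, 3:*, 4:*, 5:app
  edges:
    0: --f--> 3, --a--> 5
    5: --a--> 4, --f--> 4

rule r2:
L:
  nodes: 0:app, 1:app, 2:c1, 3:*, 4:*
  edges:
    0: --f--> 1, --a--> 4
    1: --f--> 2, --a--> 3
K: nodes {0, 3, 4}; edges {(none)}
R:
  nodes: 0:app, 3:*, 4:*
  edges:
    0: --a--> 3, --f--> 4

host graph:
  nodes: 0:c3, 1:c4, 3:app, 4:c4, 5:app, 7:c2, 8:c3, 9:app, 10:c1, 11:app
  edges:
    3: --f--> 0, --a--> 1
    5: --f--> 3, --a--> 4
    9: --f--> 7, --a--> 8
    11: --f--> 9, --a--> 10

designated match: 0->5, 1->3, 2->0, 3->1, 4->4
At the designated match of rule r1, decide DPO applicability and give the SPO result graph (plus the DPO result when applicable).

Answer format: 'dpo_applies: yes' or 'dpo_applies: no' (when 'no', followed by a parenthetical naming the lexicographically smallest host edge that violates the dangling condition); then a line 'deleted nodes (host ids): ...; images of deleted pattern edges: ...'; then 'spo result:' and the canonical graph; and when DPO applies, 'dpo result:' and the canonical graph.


dpo_applies: yes
deleted nodes (host ids): 0, 3; images of deleted pattern edges: (3,0,f); (3,1,a); (5,3,f); (5,4,a)
spo result:
nodes: 1:c4, 4:c4, 5:app, 7:c2, 8:c3, 9:app, 10:c1, 11:app, 12:app
edges: (5,1,f); (5,12,a); (9,7,f); (9,8,a); (11,9,f); (11,10,a); (12,4,a); (12,4,f)
dpo result:
nodes: 1:c4, 4:c4, 5:app, 7:c2, 8:c3, 9:app, 10:c1, 11:app, 12:app
edges: (5,1,f); (5,12,a); (9,7,f); (9,8,a); (11,9,f); (11,10,a); (12,4,a); (12,4,f)


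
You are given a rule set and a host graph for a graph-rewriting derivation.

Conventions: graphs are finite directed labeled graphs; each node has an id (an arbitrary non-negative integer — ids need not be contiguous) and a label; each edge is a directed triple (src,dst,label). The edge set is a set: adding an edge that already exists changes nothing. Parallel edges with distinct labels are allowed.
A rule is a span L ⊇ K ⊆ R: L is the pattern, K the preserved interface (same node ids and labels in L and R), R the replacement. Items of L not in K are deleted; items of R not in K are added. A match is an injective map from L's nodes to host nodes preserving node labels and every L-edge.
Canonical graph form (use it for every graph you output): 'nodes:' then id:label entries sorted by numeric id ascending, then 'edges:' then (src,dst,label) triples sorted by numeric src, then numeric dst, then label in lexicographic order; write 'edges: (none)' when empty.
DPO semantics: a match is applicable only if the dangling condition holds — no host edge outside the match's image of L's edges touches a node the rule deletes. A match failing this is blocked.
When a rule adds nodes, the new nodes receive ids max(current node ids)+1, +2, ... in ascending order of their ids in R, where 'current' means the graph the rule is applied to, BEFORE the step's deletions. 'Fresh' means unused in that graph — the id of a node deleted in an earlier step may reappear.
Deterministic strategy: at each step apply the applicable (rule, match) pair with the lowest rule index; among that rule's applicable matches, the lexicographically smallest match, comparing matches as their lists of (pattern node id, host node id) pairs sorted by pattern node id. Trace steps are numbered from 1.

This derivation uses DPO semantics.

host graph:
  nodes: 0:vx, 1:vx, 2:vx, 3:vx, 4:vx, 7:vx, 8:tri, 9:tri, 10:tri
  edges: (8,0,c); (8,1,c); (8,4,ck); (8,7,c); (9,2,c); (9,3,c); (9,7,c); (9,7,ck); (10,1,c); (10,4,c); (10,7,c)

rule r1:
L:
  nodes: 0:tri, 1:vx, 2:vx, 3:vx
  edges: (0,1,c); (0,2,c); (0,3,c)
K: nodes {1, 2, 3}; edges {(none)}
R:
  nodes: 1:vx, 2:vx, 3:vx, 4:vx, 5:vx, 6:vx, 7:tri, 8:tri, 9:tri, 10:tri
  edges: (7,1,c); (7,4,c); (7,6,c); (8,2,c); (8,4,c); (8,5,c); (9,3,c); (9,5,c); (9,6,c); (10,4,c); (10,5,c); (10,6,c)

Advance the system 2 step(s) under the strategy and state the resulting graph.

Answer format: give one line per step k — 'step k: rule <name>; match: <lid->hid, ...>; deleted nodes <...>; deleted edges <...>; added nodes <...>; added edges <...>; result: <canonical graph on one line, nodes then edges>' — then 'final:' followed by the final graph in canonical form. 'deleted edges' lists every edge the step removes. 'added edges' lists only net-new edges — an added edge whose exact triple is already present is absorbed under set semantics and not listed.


step 1: rule r1; match: 0->10, 1->1, 2->4, 3->7; deleted nodes 10; deleted edges (10,1,c); (10,4,c); (10,7,c); added nodes 11, 12, 13, 14, 15, 16, 17; added edges (14,1,c); (14,11,c); (14,13,c); (15,4,c); (15,11,c); (15,12,c); (16,7,c); (16,12,c); (16,13,c); (17,11,c); (17,12,c); (17,13,c); result: nodes: 0:vx, 1:vx, 2:vx, 3:vx, 4:vx, 7:vx, 8:tri, 9:tri, 11:vx, 12:vx, 13:vx, 14:tri, 15:tri, 16:tri, 17:tri edges: (8,0,c); (8,1,c); (8,4,ck); (8,7,c); (9,2,c); (9,3,c); (9,7,c); (9,7,ck); (14,1,c); (14,11,c); (14,13,c); (15,4,c); (15,11,c); (15,12,c); (16,7,c); (16,12,c); (16,13,c); (17,11,c); (17,12,c); (17,13,c)
step 2: rule r1; match: 0->14, 1->1, 2->11, 3->13; deleted nodes 14; deleted edges (14,1,c); (14,11,c); (14,13,c); added nodes 18, 19, 20, 21, 22, 23, 24; added edges (21,1,c); (21,18,c); (21,20,c); (22,11,c); (22,18,c); (22,19,c); (23,13,c); (23,19,c); (23,20,c); (24,18,c); (24,19,c); (24,20,c); result: nodes: 0:vx, 1:vx, 2:vx, 3:vx, 4:vx, 7:vx, 8:tri, 9:tri, 11:vx, 12:vx, 13:vx, 15:tri, 16:tri, 17:tri, 18:vx, 19:vx, 20:vx, 21:tri, 22:tri, 23:tri, 24:tri edges: (8,0,c); (8,1,c); (8,4,ck); (8,7,c); (9,2,c); (9,3,c); (9,7,c); (9,7,ck); (15,4,c); (15,11,c); (15,12,c); (16,7,c); (16,12,c); (16,13,c); (17,11,c); (17,12,c); (17,13,c); (21,1,c); (21,18,c); (21,20,c); (22,11,c); (22,18,c); (22,19,c); (23,13,c); (23,19,c); (23,20,c); (24,18,c); (24,19,c); (24,20,c)
final:
nodes: 0:vx, 1:vx, 2:vx, 3:vx, 4:vx, 7:vx, 8:tri, 9:tri, 11:vx, 12:vx, 13:vx, 15:tri, 16:tri, 17:tri, 18:vx, 19:vx, 20:vx, 21:tri, 22:tri, 23:tri, 24:tri
edges: (8,0,c); (8,1,c); (8,4,ck); (8,7,c); (9,2,c); (9,3,c); (9,7,c); (9,7,ck); (15,4,c); (15,11,c); (15,12,c); (16,7,c); (16,12,c); (16,13,c); (17,11,c); (17,12,c); (17,13,c); (21,1,c); (21,18,c); (21,20,c); (22,11,c); (22,18,c); (22,19,c); (23,13,c); (23,19,c); (23,20,c); (24,18,c); (24,19,c); (24,20,c)


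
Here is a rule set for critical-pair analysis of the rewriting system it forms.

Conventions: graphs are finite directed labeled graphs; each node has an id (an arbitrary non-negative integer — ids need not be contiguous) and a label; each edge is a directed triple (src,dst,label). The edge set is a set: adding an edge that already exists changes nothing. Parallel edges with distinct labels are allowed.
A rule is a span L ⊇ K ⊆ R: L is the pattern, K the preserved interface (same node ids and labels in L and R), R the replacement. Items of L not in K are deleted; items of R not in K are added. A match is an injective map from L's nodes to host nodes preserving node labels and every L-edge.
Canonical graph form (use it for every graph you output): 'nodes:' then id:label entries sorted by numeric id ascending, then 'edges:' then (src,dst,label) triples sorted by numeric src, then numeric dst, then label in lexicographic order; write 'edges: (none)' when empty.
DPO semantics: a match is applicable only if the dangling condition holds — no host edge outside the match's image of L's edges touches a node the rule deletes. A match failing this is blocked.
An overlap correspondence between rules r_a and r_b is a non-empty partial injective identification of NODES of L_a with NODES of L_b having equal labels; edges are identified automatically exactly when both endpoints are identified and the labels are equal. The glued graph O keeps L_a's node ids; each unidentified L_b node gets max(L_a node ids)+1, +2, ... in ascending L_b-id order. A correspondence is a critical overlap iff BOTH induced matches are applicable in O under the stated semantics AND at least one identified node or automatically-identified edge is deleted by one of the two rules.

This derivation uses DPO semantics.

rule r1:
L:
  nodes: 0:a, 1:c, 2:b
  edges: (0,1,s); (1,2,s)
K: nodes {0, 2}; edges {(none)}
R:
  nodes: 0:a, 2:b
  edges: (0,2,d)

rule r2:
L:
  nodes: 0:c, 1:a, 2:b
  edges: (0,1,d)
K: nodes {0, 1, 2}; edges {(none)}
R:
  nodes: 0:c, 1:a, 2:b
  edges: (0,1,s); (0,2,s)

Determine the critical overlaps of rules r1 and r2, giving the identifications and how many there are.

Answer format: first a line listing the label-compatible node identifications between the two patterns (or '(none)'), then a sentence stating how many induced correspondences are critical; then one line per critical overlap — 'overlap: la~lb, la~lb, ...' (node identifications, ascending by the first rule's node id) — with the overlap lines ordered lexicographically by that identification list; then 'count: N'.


label-compatible node identifications between L(r1) and L(r2): 0~1, 1~0, 2~2
0 of the induced correspondences are critical overlaps of r1 and r2.
count: 0


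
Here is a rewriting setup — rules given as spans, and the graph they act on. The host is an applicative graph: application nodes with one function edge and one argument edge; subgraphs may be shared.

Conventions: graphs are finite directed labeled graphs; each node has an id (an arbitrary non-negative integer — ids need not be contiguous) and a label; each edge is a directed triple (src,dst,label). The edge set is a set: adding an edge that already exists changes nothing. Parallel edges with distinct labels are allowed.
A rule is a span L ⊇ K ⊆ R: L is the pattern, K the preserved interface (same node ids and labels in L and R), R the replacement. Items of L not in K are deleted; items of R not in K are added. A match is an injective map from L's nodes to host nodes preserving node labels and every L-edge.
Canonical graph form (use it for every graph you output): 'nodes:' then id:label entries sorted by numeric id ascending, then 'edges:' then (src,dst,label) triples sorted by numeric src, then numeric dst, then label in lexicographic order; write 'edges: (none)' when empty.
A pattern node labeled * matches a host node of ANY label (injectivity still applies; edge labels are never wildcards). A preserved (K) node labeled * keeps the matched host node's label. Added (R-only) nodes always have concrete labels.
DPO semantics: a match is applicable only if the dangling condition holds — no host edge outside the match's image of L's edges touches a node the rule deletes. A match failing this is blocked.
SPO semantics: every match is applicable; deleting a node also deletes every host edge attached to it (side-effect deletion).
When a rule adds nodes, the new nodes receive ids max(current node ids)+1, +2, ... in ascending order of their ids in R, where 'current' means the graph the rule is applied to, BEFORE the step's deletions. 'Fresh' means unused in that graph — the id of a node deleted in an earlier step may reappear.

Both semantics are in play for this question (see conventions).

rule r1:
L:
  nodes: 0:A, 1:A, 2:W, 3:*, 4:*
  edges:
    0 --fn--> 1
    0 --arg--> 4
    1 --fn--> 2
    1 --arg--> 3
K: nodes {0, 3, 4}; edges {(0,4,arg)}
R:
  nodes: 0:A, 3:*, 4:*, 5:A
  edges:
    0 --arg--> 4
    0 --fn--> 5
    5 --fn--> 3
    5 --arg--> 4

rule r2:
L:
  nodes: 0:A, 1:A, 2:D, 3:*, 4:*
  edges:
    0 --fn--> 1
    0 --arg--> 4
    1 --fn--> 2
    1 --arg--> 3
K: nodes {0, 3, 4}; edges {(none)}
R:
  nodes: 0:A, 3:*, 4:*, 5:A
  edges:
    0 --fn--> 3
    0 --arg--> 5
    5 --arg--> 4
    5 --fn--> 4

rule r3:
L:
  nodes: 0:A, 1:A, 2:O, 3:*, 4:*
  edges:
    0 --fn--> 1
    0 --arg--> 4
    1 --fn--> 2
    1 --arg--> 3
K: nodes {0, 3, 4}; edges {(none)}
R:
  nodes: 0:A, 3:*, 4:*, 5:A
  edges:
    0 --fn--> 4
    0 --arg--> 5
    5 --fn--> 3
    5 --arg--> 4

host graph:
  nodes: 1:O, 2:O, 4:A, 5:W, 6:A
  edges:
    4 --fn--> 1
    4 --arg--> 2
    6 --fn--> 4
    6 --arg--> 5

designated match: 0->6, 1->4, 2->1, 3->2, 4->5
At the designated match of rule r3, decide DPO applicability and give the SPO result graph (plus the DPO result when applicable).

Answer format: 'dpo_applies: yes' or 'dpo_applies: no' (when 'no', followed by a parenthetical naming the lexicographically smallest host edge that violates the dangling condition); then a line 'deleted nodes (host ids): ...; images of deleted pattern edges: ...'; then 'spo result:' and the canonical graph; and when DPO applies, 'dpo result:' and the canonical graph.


dpo_applies: yes
deleted nodes (host ids): 1, 4; images of deleted pattern edges: (4,1,fn); (4,2,arg); (6,4,fn); (6,5,arg)
spo result:
nodes: 2:O, 5:W, 6:A, 7:A
edges: (6,5,fn); (6,7,arg); (7,2,fn); (7,5,arg)
dpo result:
nodes: 2:O, 5:W, 6:A, 7:A
edges: (6,5,fn); (6,7,arg); (7,2,fn); (7,5,arg)


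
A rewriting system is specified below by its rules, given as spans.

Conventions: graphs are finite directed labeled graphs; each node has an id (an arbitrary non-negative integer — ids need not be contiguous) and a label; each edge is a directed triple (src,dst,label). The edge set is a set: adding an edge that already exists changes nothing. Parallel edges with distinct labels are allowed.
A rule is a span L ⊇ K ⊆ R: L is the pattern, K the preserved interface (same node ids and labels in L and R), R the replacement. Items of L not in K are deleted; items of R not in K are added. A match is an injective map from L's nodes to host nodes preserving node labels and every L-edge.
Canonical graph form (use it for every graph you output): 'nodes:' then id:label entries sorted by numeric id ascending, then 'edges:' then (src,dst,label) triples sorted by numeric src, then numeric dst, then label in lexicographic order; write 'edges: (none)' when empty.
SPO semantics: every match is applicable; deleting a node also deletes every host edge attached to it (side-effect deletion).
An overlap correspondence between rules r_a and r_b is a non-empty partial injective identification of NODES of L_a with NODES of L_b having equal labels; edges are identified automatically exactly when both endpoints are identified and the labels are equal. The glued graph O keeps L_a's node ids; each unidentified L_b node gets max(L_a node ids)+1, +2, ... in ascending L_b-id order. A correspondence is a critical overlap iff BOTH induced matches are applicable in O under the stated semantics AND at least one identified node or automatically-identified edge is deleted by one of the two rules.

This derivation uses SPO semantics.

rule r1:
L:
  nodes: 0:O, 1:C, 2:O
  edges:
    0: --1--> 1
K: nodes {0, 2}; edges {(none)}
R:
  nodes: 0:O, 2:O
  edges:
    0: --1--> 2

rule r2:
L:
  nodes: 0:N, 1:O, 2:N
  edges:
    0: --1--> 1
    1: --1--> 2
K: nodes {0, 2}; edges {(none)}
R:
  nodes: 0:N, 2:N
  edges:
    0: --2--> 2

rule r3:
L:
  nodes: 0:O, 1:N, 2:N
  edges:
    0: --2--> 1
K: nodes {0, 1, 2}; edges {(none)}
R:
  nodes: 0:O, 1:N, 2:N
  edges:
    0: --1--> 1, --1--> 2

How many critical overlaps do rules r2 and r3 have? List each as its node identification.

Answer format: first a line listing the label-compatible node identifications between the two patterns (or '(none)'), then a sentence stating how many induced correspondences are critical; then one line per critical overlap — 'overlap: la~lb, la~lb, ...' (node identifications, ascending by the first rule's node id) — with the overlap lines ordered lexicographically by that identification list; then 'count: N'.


label-compatible node identifications between L(r2) and L(r3): 0~1, 0~2, 1~0, 2~1, 2~2
7 of the induced correspondences are critical overlaps of r2 and r3.
overlap: 0~1, 1~0
overlap: 0~1, 1~0, 2~2
overlap: 0~2, 1~0
overlap: 0~2, 1~0, 2~1
overlap: 1~0
overlap: 1~0, 2~1
overlap: 1~0, 2~2
count: 7


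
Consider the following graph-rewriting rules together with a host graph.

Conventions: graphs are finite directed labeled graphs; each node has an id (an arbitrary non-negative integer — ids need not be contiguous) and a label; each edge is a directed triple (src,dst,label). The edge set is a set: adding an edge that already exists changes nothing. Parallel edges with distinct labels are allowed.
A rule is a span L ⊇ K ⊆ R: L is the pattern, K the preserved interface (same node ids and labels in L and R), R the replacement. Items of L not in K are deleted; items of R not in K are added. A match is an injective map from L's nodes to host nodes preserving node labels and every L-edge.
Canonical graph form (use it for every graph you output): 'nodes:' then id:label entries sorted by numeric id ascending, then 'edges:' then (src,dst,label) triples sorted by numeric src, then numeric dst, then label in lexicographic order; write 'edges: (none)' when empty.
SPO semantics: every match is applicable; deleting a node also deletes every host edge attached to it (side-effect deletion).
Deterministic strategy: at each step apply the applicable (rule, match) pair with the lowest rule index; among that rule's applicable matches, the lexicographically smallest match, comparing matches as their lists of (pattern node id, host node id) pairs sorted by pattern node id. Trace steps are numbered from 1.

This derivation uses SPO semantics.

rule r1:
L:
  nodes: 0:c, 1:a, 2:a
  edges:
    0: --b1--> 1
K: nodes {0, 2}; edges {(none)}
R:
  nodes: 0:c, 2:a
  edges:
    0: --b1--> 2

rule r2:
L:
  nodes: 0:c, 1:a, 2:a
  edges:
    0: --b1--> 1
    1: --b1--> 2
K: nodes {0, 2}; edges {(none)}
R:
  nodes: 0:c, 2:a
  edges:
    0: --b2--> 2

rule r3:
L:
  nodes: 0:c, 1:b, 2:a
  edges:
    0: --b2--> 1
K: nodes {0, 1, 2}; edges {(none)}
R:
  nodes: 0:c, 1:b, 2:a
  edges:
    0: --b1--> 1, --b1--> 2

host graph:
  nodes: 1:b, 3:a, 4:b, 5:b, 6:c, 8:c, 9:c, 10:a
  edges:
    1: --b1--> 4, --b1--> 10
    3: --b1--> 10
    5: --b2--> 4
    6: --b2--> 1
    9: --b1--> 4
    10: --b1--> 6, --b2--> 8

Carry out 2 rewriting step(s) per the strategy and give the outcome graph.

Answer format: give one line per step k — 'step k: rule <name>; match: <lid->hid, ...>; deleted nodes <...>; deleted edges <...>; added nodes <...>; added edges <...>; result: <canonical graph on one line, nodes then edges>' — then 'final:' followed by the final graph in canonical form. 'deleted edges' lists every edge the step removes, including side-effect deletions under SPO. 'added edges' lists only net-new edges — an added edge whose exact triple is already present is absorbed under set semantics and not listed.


step 1: rule r3; match: 0->6, 1->1, 2->3; deleted nodes (none); deleted edges (6,1,b2); added nodes (none); added edges (6,1,b1); (6,3,b1); result: nodes: 1:b, 3:a, 4:b, 5:b, 6:c, 8:c, 9:c, 10:a edges: (1,4,b1); (1,10,b1); (3,10,b1); (5,4,b2); (6,1,b1); (6,3,b1); (9,4,b1); (10,6,b1); (10,8,b2)
step 2: rule r1; match: 0->6, 1->3, 2->10; deleted nodes 3; deleted edges (3,10,b1); (6,3,b1); added nodes (none); added edges (6,10,b1); result: nodes: 1:b, 4:b, 5:b, 6:c, 8:c, 9:c, 10:a edges: (1,4,b1); (1,10,b1); (5,4,b2); (6,1,b1); (6,10,b1); (9,4,b1); (10,6,b1); (10,8,b2)
final:
nodes: 1:b, 4:b, 5:b, 6:c, 8:c, 9:c, 10:a
edges: (1,4,b1); (1,10,b1); (5,4,b2); (6,1,b1); (6,10,b1); (9,4,b1); (10,6,b1); (10,8,b2)


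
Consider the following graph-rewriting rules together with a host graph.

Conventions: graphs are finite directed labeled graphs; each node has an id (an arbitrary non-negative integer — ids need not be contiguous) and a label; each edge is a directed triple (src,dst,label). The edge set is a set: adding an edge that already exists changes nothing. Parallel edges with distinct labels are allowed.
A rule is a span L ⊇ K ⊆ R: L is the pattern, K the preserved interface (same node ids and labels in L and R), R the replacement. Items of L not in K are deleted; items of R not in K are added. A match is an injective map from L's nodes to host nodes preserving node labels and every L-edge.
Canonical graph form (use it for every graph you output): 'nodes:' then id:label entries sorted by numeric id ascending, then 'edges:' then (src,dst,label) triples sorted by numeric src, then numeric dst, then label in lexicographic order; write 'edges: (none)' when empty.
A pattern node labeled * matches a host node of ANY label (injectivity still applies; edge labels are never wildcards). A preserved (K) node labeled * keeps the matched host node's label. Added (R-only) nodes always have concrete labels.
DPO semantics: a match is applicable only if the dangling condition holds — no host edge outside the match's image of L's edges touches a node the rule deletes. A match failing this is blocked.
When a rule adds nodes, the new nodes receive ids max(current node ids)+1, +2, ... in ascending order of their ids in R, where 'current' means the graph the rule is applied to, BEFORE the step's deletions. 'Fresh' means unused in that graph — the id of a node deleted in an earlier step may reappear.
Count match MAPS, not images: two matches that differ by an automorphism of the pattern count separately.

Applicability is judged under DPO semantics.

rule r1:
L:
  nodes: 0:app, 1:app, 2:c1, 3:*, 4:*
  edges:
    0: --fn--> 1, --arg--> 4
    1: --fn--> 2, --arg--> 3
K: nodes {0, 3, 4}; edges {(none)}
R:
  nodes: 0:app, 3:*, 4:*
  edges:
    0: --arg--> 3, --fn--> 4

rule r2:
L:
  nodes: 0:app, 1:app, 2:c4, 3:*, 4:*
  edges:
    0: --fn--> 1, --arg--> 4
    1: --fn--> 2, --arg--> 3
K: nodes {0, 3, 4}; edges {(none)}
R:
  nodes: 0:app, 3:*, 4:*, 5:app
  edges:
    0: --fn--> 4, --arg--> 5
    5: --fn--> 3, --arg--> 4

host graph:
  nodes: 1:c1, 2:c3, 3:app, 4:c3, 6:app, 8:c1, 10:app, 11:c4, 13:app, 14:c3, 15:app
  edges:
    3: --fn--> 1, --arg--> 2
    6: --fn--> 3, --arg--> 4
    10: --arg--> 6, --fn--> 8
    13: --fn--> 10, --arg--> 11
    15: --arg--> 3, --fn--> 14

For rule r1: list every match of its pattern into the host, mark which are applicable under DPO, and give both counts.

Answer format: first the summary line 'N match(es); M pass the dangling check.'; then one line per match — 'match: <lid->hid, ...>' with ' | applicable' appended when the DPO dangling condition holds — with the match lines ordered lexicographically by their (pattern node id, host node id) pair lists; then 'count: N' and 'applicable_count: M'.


2 match(es); 1 pass the dangling check.
match: 0->6, 1->3, 2->1, 3->2, 4->4
match: 0->13, 1->10, 2->8, 3->6, 4->11 | applicable
count: 2
applicable_count: 1


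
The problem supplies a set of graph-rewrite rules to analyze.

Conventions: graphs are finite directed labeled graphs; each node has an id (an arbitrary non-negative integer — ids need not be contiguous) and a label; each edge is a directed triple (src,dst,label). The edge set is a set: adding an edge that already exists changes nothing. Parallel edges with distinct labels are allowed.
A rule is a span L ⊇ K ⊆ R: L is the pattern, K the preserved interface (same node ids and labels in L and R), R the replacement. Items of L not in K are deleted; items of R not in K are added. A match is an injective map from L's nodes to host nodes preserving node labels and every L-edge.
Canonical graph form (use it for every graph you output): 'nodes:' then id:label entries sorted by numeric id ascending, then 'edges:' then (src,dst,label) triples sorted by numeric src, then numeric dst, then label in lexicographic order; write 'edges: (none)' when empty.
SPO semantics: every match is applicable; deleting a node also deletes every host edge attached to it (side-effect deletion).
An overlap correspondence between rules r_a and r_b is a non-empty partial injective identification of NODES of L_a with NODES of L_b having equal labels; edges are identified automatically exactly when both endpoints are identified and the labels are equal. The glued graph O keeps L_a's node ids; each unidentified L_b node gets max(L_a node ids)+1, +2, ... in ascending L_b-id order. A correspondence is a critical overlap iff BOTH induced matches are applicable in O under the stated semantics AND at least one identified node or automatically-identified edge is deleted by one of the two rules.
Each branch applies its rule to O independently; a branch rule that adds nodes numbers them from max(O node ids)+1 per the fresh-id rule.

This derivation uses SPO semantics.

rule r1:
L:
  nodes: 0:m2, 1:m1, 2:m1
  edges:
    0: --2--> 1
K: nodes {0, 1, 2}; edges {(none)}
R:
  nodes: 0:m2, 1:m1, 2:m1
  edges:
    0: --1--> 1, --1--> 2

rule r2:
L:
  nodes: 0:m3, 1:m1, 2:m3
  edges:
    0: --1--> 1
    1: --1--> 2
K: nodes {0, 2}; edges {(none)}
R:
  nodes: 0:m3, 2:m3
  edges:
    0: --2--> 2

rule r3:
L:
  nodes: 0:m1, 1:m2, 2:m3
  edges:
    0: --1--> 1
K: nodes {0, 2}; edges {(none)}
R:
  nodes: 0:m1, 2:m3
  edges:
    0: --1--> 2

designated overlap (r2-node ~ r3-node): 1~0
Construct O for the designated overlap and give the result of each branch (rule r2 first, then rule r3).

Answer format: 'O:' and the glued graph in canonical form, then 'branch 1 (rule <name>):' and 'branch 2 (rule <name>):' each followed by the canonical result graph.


O:
nodes: 0:m3, 1:m1, 2:m3, 3:m2, 4:m3
edges: (0,1,1); (1,2,1); (1,3,1)
branch 1 (rule r2):
nodes: 0:m3, 2:m3, 3:m2, 4:m3
edges: (0,2,2)
branch 2 (rule r3):
nodes: 0:m3, 1:m1, 2:m3, 4:m3
edges: (0,1,1); (1,2,1); (1,4,1)


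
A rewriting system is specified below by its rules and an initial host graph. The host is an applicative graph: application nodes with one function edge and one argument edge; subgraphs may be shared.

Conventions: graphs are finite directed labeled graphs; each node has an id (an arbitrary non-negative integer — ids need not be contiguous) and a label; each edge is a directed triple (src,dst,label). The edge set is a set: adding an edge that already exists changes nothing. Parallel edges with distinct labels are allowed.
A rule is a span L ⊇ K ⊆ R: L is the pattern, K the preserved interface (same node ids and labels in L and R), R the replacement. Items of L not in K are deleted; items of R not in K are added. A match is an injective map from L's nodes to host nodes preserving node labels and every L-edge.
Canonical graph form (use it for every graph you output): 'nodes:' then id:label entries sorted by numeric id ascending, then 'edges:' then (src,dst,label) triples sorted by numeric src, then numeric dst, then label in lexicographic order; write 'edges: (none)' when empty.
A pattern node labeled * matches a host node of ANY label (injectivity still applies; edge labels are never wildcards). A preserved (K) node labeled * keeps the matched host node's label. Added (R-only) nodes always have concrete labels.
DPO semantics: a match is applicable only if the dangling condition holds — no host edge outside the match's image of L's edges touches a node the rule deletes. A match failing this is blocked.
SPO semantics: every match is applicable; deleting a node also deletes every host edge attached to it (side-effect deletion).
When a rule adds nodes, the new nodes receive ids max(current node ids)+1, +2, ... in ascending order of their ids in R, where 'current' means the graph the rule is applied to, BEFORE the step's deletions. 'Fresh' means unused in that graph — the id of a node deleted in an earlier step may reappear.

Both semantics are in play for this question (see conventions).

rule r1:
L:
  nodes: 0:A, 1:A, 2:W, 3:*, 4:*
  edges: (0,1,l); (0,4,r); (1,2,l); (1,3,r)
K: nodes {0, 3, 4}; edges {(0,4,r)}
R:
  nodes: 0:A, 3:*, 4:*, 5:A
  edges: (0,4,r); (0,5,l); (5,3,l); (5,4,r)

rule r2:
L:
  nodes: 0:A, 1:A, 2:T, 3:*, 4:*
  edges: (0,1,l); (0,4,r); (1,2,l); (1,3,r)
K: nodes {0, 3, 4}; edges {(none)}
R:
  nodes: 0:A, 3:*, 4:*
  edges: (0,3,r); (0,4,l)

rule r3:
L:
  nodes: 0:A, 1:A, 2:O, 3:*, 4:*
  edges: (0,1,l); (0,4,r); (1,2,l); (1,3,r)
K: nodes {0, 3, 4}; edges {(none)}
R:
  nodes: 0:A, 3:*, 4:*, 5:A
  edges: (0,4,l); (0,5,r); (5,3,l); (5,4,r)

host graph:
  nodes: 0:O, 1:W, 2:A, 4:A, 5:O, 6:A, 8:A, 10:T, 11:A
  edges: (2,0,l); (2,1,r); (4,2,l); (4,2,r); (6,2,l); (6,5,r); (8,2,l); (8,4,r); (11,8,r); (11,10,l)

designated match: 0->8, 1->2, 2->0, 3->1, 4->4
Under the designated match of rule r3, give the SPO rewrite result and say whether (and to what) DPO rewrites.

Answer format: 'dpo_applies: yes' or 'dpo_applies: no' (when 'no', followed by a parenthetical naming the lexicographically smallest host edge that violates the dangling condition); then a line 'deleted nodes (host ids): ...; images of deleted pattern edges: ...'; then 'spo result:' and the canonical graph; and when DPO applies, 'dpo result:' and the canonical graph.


dpo_applies: no
(the rule deletes node 2, which keeps host edge (4,2,l) outside the match image — the dangling condition fails, DPO blocks; SPO proceeds and side-deletes such edges)
deleted nodes (host ids): 0, 2; images of deleted pattern edges: (2,0,l); (2,1,r); (8,2,l); (8,4,r)
spo result:
nodes: 1:W, 4:A, 5:O, 6:A, 8:A, 10:T, 11:A, 12:A
edges: (6,5,r); (8,4,l); (8,12,r); (11,8,r); (11,10,l); (12,1,l); (12,4,r)


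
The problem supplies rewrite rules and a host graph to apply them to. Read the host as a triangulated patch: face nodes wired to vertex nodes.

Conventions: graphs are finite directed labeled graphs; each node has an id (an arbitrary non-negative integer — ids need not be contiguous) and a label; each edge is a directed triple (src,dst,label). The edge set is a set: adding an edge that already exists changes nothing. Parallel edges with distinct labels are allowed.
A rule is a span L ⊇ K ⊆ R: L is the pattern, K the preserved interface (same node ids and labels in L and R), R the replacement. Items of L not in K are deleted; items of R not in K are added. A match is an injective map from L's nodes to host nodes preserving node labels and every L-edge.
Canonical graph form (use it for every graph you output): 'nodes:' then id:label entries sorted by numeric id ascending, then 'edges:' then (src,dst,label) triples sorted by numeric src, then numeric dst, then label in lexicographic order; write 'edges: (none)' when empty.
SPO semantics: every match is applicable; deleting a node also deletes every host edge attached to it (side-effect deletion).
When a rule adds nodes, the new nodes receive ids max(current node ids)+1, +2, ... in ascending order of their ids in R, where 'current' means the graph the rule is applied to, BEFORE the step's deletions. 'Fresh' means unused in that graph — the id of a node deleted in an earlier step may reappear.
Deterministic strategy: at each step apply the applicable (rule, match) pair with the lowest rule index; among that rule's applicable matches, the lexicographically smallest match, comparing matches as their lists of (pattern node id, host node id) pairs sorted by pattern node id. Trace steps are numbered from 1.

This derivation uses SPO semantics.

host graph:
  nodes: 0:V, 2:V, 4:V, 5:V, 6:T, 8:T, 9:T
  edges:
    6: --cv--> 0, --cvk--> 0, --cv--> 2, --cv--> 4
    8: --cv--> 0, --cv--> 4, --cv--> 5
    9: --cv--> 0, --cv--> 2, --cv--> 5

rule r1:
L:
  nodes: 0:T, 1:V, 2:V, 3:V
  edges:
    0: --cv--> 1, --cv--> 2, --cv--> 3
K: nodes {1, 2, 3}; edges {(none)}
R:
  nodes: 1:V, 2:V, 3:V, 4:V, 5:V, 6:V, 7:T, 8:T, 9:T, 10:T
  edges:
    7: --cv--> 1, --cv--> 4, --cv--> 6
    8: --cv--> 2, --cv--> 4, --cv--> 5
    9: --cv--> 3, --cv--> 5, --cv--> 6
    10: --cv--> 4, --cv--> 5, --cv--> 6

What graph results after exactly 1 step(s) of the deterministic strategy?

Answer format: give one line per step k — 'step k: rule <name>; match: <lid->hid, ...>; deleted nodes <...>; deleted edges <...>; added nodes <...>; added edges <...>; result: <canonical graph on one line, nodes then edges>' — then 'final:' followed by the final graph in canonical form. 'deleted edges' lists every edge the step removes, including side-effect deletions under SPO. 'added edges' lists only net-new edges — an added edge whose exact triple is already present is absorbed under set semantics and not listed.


step 1: rule r1; match: 0->6, 1->0, 2->2, 3->4; deleted nodes 6; deleted edges (6,0,cv); (6,0,cvk); (6,2,cv); (6,4,cv); added nodes 10, 11, 12, 13, 14, 15, 16; added edges (13,0,cv); (13,10,cv); (13,12,cv); (14,2,cv); (14,10,cv); (14,11,cv); (15,4,cv); (15,11,cv); (15,12,cv); (16,10,cv); (16,11,cv); (16,12,cv); result: nodes: 0:V, 2:V, 4:V, 5:V, 8:T, 9:T, 10:V, 11:V, 12:V, 13:T, 14:T, 15:T, 16:T edges: (8,0,cv); (8,4,cv); (8,5,cv); (9,0,cv); (9,2,cv); (9,5,cv); (13,0,cv); (13,10,cv); (13,12,cv); (14,2,cv); (14,10,cv); (14,11,cv); (15,4,cv); (15,11,cv); (15,12,cv); (16,10,cv); (16,11,cv); (16,12,cv)
final:
nodes: 0:V, 2:V, 4:V, 5:V, 8:T, 9:T, 10:V, 11:V, 12:V, 13:T, 14:T, 15:T, 16:T
edges: (8,0,cv); (8,4,cv); (8,5,cv); (9,0,cv); (9,2,cv); (9,5,cv); (13,0,cv); (13,10,cv); (13,12,cv); (14,2,cv); (14,10,cv); (14,11,cv); (15,4,cv); (15,11,cv); (15,12,cv); (16,10,cv); (16,11,cv); (16,12,cv)


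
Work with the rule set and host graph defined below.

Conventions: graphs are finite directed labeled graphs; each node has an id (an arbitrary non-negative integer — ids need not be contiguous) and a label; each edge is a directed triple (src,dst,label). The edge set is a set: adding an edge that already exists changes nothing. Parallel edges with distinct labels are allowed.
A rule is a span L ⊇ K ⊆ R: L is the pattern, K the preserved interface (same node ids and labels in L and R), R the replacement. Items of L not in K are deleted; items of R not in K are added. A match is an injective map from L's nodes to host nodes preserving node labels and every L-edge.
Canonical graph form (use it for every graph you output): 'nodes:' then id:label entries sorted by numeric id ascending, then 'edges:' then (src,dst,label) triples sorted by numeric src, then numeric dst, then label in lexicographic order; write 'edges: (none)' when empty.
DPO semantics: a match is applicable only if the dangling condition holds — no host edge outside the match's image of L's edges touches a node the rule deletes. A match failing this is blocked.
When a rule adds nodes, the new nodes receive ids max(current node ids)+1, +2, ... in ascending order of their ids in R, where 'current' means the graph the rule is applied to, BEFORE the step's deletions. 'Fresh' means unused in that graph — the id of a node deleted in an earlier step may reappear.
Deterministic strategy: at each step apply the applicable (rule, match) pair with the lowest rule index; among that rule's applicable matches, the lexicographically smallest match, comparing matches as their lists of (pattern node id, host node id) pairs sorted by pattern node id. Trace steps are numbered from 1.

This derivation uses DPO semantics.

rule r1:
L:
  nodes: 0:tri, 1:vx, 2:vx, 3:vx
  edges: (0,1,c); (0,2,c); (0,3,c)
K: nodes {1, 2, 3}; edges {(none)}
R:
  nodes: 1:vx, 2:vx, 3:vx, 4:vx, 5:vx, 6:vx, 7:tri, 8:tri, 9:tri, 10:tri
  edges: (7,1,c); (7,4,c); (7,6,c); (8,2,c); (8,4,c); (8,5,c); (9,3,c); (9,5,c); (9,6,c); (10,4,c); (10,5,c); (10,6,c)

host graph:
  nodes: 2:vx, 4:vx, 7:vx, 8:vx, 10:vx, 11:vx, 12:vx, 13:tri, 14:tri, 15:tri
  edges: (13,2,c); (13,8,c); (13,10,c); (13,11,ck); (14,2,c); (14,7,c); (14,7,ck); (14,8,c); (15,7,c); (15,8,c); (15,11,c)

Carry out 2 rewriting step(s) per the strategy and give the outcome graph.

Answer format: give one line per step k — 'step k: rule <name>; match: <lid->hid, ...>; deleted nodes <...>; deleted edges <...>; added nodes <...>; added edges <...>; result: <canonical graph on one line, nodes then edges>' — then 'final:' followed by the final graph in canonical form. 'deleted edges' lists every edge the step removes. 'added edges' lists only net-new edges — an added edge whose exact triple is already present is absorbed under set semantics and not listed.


step 1: rule r1; match: 0->15, 1->7, 2->8, 3->11; deleted nodes 15; deleted edges (15,7,c); (15,8,c); (15,11,c); added nodes 16, 17, 18, 19, 20, 21, 22; added edges (19,7,c); (19,16,c); (19,18,c); (20,8,c); (20,16,c); (20,17,c); (21,11,c); (21,17,c); (21,18,c); (22,16,c); (22,17,c); (22,18,c); result: nodes: 2:vx, 4:vx, 7:vx, 8:vx, 10:vx, 11:vx, 12:vx, 13:tri, 14:tri, 16:vx, 17:vx, 18:vx, 19:tri, 20:tri, 21:tri, 22:tri edges: (13,2,c); (13,8,c); (13,10,c); (13,11,ck); (14,2,c); (14,7,c); (14,7,ck); (14,8,c); (19,7,c); (19,16,c); (19,18,c); (20,8,c); (20,16,c); (20,17,c); (21,11,c); (21,17,c); (21,18,c); (22,16,c); (22,17,c); (22,18,c)
step 2: rule r1; match: 0->19, 1->7, 2->16, 3->18; deleted nodes 19; deleted edges (19,7,c); (19,16,c); (19,18,c); added nodes 23, 24, 25, 26, 27, 28, 29; added edges (26,7,c); (26,23,c); (26,25,c); (27,16,c); (27,23,c); (27,24,c); (28,18,c); (28,24,c); (28,25,c); (29,23,c); (29,24,c); (29,25,c); result: nodes: 2:vx, 4:vx, 7:vx, 8:vx, 10:vx, 11:vx, 12:vx, 13:tri, 14:tri, 16:vx, 17:vx, 18:vx, 20:tri, 21:tri, 22:tri, 23:vx, 24:vx, 25:vx, 26:tri, 27:tri, 28:tri, 29:tri edges: (13,2,c); (13,8,c); (13,10,c); (13,11,ck); (14,2,c); (14,7,c); (14,7,ck); (14,8,c); (20,8,c); (20,16,c); (20,17,c); (21,11,c); (21,17,c); (21,18,c); (22,16,c); (22,17,c); (22,18,c); (26,7,c); (26,23,c); (26,25,c); (27,16,c); (27,23,c); (27,24,c); (28,18,c); (28,24,c); (28,25,c); (29,23,c); (29,24,c); (29,25,c)
final:
nodes: 2:vx, 4:vx, 7:vx, 8:vx, 10:vx, 11:vx, 12:vx, 13:tri, 14:tri, 16:vx, 17:vx, 18:vx, 20:tri, 21:tri, 22:tri, 23:vx, 24:vx, 25:vx, 26:tri, 27:tri, 28:tri, 29:tri
edges: (13,2,c); (13,8,c); (13,10,c); (13,11,ck); (14,2,c); (14,7,c); (14,7,ck); (14,8,c); (20,8,c); (20,16,c); (20,17,c); (21,11,c); (21,17,c); (21,18,c); (22,16,c); (22,17,c); (22,18,c); (26,7,c); (26,23,c); (26,25,c); (27,16,c); (27,23,c); (27,24,c); (28,18,c); (28,24,c); (28,25,c); (29,23,c); (29,24,c); (29,25,c)
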